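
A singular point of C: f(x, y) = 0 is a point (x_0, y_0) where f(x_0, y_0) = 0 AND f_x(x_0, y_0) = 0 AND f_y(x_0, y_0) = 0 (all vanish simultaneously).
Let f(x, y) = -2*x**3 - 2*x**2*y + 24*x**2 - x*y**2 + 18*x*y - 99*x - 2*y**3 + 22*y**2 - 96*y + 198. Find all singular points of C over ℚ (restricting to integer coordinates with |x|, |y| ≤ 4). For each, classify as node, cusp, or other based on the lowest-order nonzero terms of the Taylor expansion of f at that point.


Singular points: {(3, 3)}; classification: cusp.

Compute partial derivatives:
  f_x = -6*x**2 - 4*x*y + 48*x - y**2 + 18*y - 99.
  f_y = -2*x**2 - 2*x*y + 18*x - 6*y**2 + 44*y - 96.
Scan x_0 ∈ {−4, ..., 4}. For each x_0, f_y(x_0, y) is a polynomial in y; find its integer roots y ∈ {−4, ..., 4}, then test f_x and f at those candidates.
  x = -4: f_y(-4, y) = -6*y**2 + 52*y - 200; no integer root y with |y| ≤ 4.
  x = -3: f_y(-3, y) = -6*y**2 + 50*y - 168; no integer root y with |y| ≤ 4.
  x = -2: f_y(-2, y) = -6*y**2 + 48*y - 140; no integer root y with |y| ≤ 4.
  x = -1: f_y(-1, y) = -6*y**2 + 46*y - 116; no integer root y with |y| ≤ 4.
  x = 0: f_y(0, y) = -6*y**2 + 44*y - 96; no integer root y with |y| ≤ 4.
  x = 1: f_y(1, y) = -6*y**2 + 42*y - 80; no integer root y with |y| ≤ 4.
  x = 2: f_y(2, y) = -6*y**2 + 40*y - 68; no integer root y with |y| ≤ 4.
  x = 3: f_y(3, y) = -6*y**2 + 38*y - 60; vanishes at y ∈ {3}. (3, 3): f_x = 0, f = 0 — SINGULAR.
  x = 4: f_y(4, y) = -6*y**2 + 36*y - 56; no integer root y with |y| ≤ 4.
Only singular point on the grid: (3, 3).
Classify: substitute x = 3 + u, y = 3 + v and expand: f = -2*u**3 - 2*u**2*v - u*v**2 - 2*v**3 + v**2.
No constant or linear terms (consistent with a singular point). Quadratic part: v**2. Cubic part: -2*u**3 - 2*u**2*v - u*v**2 - 2*v**3.
The quadratic part v**2 is a perfect square, so there is a single (double) tangent line v = 0, i.e. y = 3. Restricting the cubic part to that line (v = 0) leaves -2*u**3 ≠ 0, so f is not divisible by v and the branch is v² ≈ 2*u**3 to lowest order — this is a cusp.
Classification: cusp.


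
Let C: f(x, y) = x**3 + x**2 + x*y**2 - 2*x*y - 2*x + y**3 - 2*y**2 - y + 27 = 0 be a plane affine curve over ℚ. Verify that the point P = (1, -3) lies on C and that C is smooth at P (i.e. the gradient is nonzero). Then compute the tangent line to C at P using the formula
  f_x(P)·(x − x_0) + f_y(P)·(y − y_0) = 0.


Tangent line at P: 18*x + 30*y + 72 = 0.

Step 1: f(1, -3) = 0, so P lies on C.
Step 2: partial derivatives
  f_x(x, y) = 3*x**2 + 2*x + y**2 - 2*y - 2, f_y(x, y) = 2*x*y - 2*x + 3*y**2 - 4*y - 1.
  f_x(P) = 18, f_y(P) = 30 (gradient nonzero, so P is smooth).
Step 3: tangent line at P: 18·(x − 1) + 30·(y − -3) = 0.
Expanding: 18*x + 30*y + 72 = 0.


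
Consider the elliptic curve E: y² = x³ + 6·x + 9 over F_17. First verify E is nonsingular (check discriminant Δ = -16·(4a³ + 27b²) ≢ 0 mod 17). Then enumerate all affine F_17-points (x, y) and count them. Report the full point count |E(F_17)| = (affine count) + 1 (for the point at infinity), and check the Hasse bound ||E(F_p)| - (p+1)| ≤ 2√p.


Affine points = {(0, 3), (0, 14), (1, 4), (1, 13), (8, 5), (8, 12), (10, 7), (10, 10), (14, 7), (14, 10), (16, 6), (16, 11)}; affine count = 12; |E(F_17)| = 13.

Discriminant check: Δ ∝ 4a³ + 27b² = 4·6³ + 27·9² = 4·216 + 27·81 ≡ 8 (mod 17). Nonzero ⇒ E is nonsingular.
For each x ∈ F_17, compute rhs = x³ + 6·x + 9 mod 17, then count y ∈ F_17 with y² ≡ rhs.
  x = 0: rhs = 9, matching y values: 3, 14 (2 points).
  x = 1: rhs = 16, matching y values: 4, 13 (2 points).
  x = 2: rhs = 12, matching y values: none (0 points).
  x = 3: rhs = 3, matching y values: none (0 points).
  x = 4: rhs = 12, matching y values: none (0 points).
  x = 5: rhs = 11, matching y values: none (0 points).
  x = 6: rhs = 6, matching y values: none (0 points).
  x = 7: rhs = 3, matching y values: none (0 points).
  x = 8: rhs = 8, matching y values: 5, 12 (2 points).
  x = 9: rhs = 10, matching y values: none (0 points).
  x = 10: rhs = 15, matching y values: 7, 10 (2 points).
  x = 11: rhs = 12, matching y values: none (0 points).
  x = 12: rhs = 7, matching y values: none (0 points).
  x = 13: rhs = 6, matching y values: none (0 points).
  x = 14: rhs = 15, matching y values: 7, 10 (2 points).
  x = 15: rhs = 6, matching y values: none (0 points).
  x = 16: rhs = 2, matching y values: 6, 11 (2 points).
Total affine count: 12.
Full point count |E(F_17)| = 12 + 1 = 13.
Hasse bound: |13 − (17+1)| = |-5| = 5 ≤ 2√17 ≈ 8.2462 ✓.


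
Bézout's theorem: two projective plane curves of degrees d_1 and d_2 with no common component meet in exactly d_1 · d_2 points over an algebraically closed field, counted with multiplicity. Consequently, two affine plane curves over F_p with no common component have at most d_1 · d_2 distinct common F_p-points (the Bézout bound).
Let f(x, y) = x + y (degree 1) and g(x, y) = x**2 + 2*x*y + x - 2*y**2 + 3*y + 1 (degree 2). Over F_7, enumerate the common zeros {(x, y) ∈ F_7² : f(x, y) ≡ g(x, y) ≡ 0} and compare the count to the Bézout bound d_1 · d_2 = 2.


Common zeros: {(5, 2), (6, 1)}; count = 2; Bézout bound = 2.

deg(f) = 1, deg(g) = 2, so Bézout bound = 2.
Scan x ∈ F_7. For each x, list the y ∈ F_7 with f(x, y) ≡ 0 and those with g(x, y) ≡ 0 (mod 7); the common zeros in that column are the intersection.
  x = 0: f ≡ 0 at y ∈ {0}; g ≡ 0 at y ∈ ∅; common: ∅.
  x = 1: f ≡ 0 at y ∈ {6}; g ≡ 0 at y ∈ {3}; common: ∅.
  x = 2: f ≡ 0 at y ∈ {5}; g ≡ 0 at y ∈ {0}; common: ∅.
  x = 3: f ≡ 0 at y ∈ {4}; g ≡ 0 at y ∈ ∅; common: ∅.
  x = 4: f ≡ 0 at y ∈ {3}; g ≡ 0 at y ∈ {0, 2}; common: ∅.
  x = 5: f ≡ 0 at y ∈ {2}; g ≡ 0 at y ∈ {1, 2}; common: {2}.
  x = 6: f ≡ 0 at y ∈ {1}; g ≡ 0 at y ∈ {1, 3}; common: {1}.
Collecting: common zeros = {(5, 2), (6, 1)}, so the count is 2.
Comparison with the Bézout bound: 2 ≤ 2 = deg(f)·deg(g), as expected for curves with no common component (the bound is attained).


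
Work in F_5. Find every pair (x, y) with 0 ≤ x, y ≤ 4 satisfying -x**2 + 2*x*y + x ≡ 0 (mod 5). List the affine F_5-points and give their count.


Affine F_5-points: {(0, 0), (0, 1), (0, 2), (0, 3), (0, 4), (1, 0), (2, 3), (3, 1), (4, 4)}; count = 9.

For each of the 25 pairs (x, y) ∈ F_5², evaluate f(x, y) mod 5. Record the zeros.
  x = 0: [0↦0, 1↦0, 2↦0, 3↦0, 4↦0]  zeros at y ∈ {0, 1, 2, 3, 4}
  x = 1: [0↦0, 1↦2, 2↦4, 3↦1, 4↦3]  zeros at y ∈ {0}
  x = 2: [0↦3, 1↦2, 2↦1, 3↦0, 4↦4]  zeros at y ∈ {3}
  x = 3: [0↦4, 1↦0, 2↦1, 3↦2, 4↦3]  zeros at y ∈ {1}
  x = 4: [0↦3, 1↦1, 2↦4, 3↦2, 4↦0]  zeros at y ∈ {4}
Collecting zeros: affine points = {(0, 0), (0, 1), (0, 2), (0, 3), (0, 4), (1, 0), (2, 3), (3, 1), (4, 4)}.
Total count |C(F_5)_aff| = 9.


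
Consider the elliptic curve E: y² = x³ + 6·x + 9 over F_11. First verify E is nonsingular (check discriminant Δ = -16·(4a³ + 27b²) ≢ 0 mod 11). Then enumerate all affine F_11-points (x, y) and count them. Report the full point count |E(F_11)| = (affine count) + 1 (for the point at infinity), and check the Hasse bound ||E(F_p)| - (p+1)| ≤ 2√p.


Affine points = {(0, 3), (0, 8), (1, 4), (1, 7), (4, 3), (4, 8), (7, 3), (7, 8), (9, 0)}; affine count = 9; |E(F_11)| = 10.

Discriminant check: Δ ∝ 4a³ + 27b² = 4·6³ + 27·9² = 4·216 + 27·81 ≡ 4 (mod 11). Nonzero ⇒ E is nonsingular.
For each x ∈ F_11, compute rhs = x³ + 6·x + 9 mod 11, then count y ∈ F_11 with y² ≡ rhs.
  x = 0: rhs = 9, matching y values: 3, 8 (2 points).
  x = 1: rhs = 5, matching y values: 4, 7 (2 points).
  x = 2: rhs = 7, matching y values: none (0 points).
  x = 3: rhs = 10, matching y values: none (0 points).
  x = 4: rhs = 9, matching y values: 3, 8 (2 points).
  x = 5: rhs = 10, matching y values: none (0 points).
  x = 6: rhs = 8, matching y values: none (0 points).
  x = 7: rhs = 9, matching y values: 3, 8 (2 points).
  x = 8: rhs = 8, matching y values: none (0 points).
  x = 9: rhs = 0, matching y values: 0 (1 points).
  x = 10: rhs = 2, matching y values: none (0 points).
Total affine count: 9.
Full point count |E(F_11)| = 9 + 1 = 10.
Hasse bound: |10 − (11+1)| = |-2| = 2 ≤ 2√11 ≈ 6.6332 ✓.


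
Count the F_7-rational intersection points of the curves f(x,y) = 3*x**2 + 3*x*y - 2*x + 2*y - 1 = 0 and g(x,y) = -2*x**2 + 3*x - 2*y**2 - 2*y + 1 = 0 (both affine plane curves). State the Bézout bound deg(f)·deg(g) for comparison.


Common zeros: ∅; count = 0; Bézout bound = 4.

deg(f) = 2, deg(g) = 2, so Bézout bound = 4.
Scan x ∈ F_7. For each x, list the y ∈ F_7 with f(x, y) ≡ 0 and those with g(x, y) ≡ 0 (mod 7); the common zeros in that column are the intersection.
  x = 0: f ≡ 0 at y ∈ {4}; g ≡ 0 at y ∈ ∅; common: ∅.
  x = 1: f ≡ 0 at y ∈ {0}; g ≡ 0 at y ∈ ∅; common: ∅.
  x = 2: f ≡ 0 at y ∈ {0}; g ≡ 0 at y ∈ ∅; common: ∅.
  x = 3: f ≡ 0 at y ∈ {2}; g ≡ 0 at y ∈ ∅; common: ∅.
  x = 4: f ≡ 0 at y ∈ ∅; g ≡ 0 at y ∈ ∅; common: ∅.
  x = 5: f ≡ 0 at y ∈ {2}; g ≡ 0 at y ∈ ∅; common: ∅.
  x = 6: f ≡ 0 at y ∈ {4}; g ≡ 0 at y ∈ {3}; common: ∅.
Collecting: common zeros = ∅, so the count is 0.
Comparison with the Bézout bound: 0 ≤ 4 = deg(f)·deg(g), as expected for curves with no common component (the affine F_7-count falls short of the bound because intersections may lie at infinity, over extension fields, or carry multiplicity).


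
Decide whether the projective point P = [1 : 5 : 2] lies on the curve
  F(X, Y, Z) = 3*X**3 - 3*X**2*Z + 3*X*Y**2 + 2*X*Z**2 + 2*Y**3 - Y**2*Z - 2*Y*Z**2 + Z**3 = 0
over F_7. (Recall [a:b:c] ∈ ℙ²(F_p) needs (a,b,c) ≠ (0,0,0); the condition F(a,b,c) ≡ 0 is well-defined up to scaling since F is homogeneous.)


F(1,5,2) ≡ 3 (mod 7); P is NOT on the curve.

Evaluate F(1, 5, 2) term-by-term (mod 7).
  3*X**3 ↦ 3·1·1·1 = 3
  -3*X**2*Z ↦ -3·1·1·2 = -6
  3*X*Y**2 ↦ 3·1·25·1 = 75
  2*X*Z**2 ↦ 2·1·1·4 = 8
  2*Y**3 ↦ 2·1·125·1 = 250
  -Y**2*Z ↦ -1·1·25·2 = -50
  -2*Y*Z**2 ↦ -2·1·5·4 = -40
  Z**3 ↦ 1·1·1·8 = 8
Sum: F(1, 5, 2) = (3) + (-6) + (75) + (8) + (250) + (-50) + (-40) + (8) = 248.
Reducing mod 7: 248 ≡ 3 (mod 7).
Since F(a, b, c) ≡ 3 ≠ 0 (mod 7), P does NOT lie on the curve.


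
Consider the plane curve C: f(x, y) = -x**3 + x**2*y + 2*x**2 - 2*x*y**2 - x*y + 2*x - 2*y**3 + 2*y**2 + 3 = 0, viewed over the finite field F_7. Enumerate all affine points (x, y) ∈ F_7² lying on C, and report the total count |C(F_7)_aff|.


Affine F_7-points: {(0, 6), (2, 0), (3, 0), (3, 1), (3, 4), (4, 0), (5, 2), (5, 4)}; count = 8.

For each of the 49 pairs (x, y) ∈ F_7², evaluate f(x, y) mod 7. Record the zeros.
  x = 0: [0↦3, 1↦3, 2↦2, 3↦2, 4↦5, 5↦6, 6↦0]  zeros at y ∈ {6}
  x = 1: [0↦6, 1↦4, 2↦4, 3↦1, 4↦4, 5↦1, 6↦1]  zeros at y ∈ ∅
  x = 2: [0↦0, 1↦5, 2↦1, 3↦4, 4↦2, 5↦4, 6↦5]  zeros at y ∈ {0}
  x = 3: [0↦0, 1↦0, 2↦1, 3↦5, 4↦0, 5↦2, 6↦6]  zeros at y ∈ {0, 1, 4}
  x = 4: [0↦0, 1↦4, 2↦5, 3↦5, 4↦6, 5↦3, 6↦5]  zeros at y ∈ {0}
  x = 5: [0↦1, 1↦4, 2↦0, 3↦5, 4↦0, 5↦1, 6↦3]  zeros at y ∈ {2, 4}
  x = 6: [0↦4, 1↦1, 2↦1, 3↦6, 4↦4, 5↦4, 6↦1]  zeros at y ∈ ∅
Collecting zeros: affine points = {(0, 6), (2, 0), (3, 0), (3, 1), (3, 4), (4, 0), (5, 2), (5, 4)}.
Total count |C(F_7)_aff| = 8.


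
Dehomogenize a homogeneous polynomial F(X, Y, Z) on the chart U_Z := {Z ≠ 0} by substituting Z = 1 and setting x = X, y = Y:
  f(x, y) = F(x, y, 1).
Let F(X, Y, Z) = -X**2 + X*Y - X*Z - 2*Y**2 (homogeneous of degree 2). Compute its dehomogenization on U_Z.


f(x, y) = -x**2 + x*y - x - 2*y**2

On U_Z we set Z = 1. Each monomial c·X^i·Y^j·Z^k in F becomes c·x^i·y^j·1^k = c·x^i·y^j.
Substituting Z = 1: F(X, Y, 1) = -x**2 + x*y - x - 2*y**2.
Note: deg(f) ≤ deg(F) = 2; strict inequality happens when F is divisible by Z (lost terms).


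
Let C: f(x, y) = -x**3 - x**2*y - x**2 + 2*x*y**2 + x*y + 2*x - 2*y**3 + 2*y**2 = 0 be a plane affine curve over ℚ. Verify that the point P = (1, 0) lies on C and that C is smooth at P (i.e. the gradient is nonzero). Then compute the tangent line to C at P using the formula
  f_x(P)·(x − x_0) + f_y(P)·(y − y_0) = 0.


Tangent line at P: 3 - 3*x = 0.

Step 1: f(1, 0) = 0, so P lies on C.
Step 2: partial derivatives
  f_x(x, y) = -3*x**2 - 2*x*y - 2*x + 2*y**2 + y + 2, f_y(x, y) = -x**2 + 4*x*y + x - 6*y**2 + 4*y.
  f_x(P) = -3, f_y(P) = 0 (gradient nonzero, so P is smooth).
Step 3: tangent line at P: -3·(x − 1) + 0·(y − 0) = 0.
Expanding: 3 - 3*x = 0.


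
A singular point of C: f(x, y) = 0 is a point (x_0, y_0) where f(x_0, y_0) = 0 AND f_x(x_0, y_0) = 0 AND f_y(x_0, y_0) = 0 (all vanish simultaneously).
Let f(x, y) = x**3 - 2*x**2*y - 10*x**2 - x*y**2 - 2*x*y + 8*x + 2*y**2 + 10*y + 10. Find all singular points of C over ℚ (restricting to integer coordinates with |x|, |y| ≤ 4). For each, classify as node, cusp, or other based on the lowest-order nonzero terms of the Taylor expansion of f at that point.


Singular points: {(1, -3)}; classification: node.

Compute partial derivatives:
  f_x = 3*x**2 - 4*x*y - 20*x - y**2 - 2*y + 8.
  f_y = -2*x**2 - 2*x*y - 2*x + 4*y + 10.
Scan x_0 ∈ {−4, ..., 4}. For each x_0, f_y(x_0, y) is a polynomial in y; find its integer roots y ∈ {−4, ..., 4}, then test f_x and f at those candidates.
  x = -4: f_y(-4, y) = 12*y - 14; no integer root y with |y| ≤ 4.
  x = -3: f_y(-3, y) = 10*y - 2; no integer root y with |y| ≤ 4.
  x = -2: f_y(-2, y) = 8*y + 6; no integer root y with |y| ≤ 4.
  x = -1: f_y(-1, y) = 6*y + 10; no integer root y with |y| ≤ 4.
  x = 0: f_y(0, y) = 4*y + 10; no integer root y with |y| ≤ 4.
  x = 1: f_y(1, y) = 2*y + 6; vanishes at y ∈ {-3}. (1, -3): f_x = 0, f = 0 — SINGULAR.
  x = 2: f_y(2, y) = -2; no integer root y with |y| ≤ 4.
  x = 3: f_y(3, y) = -2*y - 14; no integer root y with |y| ≤ 4.
  x = 4: f_y(4, y) = -4*y - 30; no integer root y with |y| ≤ 4.
Only singular point on the grid: (1, -3).
Classify: substitute x = 1 + u, y = -3 + v and expand: f = u**3 - 2*u**2*v - u**2 - u*v**2 + v**2.
No constant or linear terms (consistent with a singular point). Quadratic part: -u**2 + v**2. Cubic part: u**3 - 2*u**2*v - u*v**2.
The quadratic part v**2 - u**2 = (v − u)(v + u) splits into two distinct linear factors, so there are two distinct tangent lines y − -3 = ±(x − 1) — this is a node (ordinary double point).
Classification: node.


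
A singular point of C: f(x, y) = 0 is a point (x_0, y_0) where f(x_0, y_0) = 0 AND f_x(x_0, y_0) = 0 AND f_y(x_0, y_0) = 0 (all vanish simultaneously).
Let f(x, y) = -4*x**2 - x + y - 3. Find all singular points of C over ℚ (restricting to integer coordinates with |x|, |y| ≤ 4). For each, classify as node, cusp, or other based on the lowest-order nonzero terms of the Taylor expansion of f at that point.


No singular points in the scanned grid; C is smooth there.

Compute partial derivatives:
  f_x = -8*x - 1.
  f_y = 1.
f_y = 1 is a nonzero constant, so f_y never vanishes: no point (x, y) can satisfy f = f_x = f_y = 0. In particular no (x, y) ∈ {−4, ..., 4}² is singular; the curve is smooth.


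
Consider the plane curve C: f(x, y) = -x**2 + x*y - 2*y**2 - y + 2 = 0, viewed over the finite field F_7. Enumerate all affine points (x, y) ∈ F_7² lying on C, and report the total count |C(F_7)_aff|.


Affine F_7-points: {(1, 2), (1, 5), (3, 0), (3, 1), (4, 0), (4, 5), (5, 1)}; count = 7.

For each of the 49 pairs (x, y) ∈ F_7², evaluate f(x, y) mod 7. Record the zeros.
  x = 0: [0↦2, 1↦6, 2↦6, 3↦2, 4↦1, 5↦3, 6↦1]  zeros at y ∈ ∅
  x = 1: [0↦1, 1↦6, 2↦0, 3↦4, 4↦4, 5↦0, 6↦6]  zeros at y ∈ {2, 5}
  x = 2: [0↦5, 1↦4, 2↦6, 3↦4, 4↦5, 5↦2, 6↦2]  zeros at y ∈ ∅
  x = 3: [0↦0, 1↦0, 2↦3, 3↦2, 4↦4, 5↦2, 6↦3]  zeros at y ∈ {0, 1}
  x = 4: [0↦0, 1↦1, 2↦5, 3↦5, 4↦1, 5↦0, 6↦2]  zeros at y ∈ {0, 5}
  x = 5: [0↦5, 1↦0, 2↦5, 3↦6, 4↦3, 5↦3, 6↦6]  zeros at y ∈ {1}
  x = 6: [0↦1, 1↦4, 2↦3, 3↦5, 4↦3, 5↦4, 6↦1]  zeros at y ∈ ∅
Collecting zeros: affine points = {(1, 2), (1, 5), (3, 0), (3, 1), (4, 0), (4, 5), (5, 1)}.
Total count |C(F_7)_aff| = 7.


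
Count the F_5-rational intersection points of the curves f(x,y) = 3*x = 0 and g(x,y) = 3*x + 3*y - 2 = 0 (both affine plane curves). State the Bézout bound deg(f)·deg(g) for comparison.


Common zeros: {(0, 4)}; count = 1; Bézout bound = 1.

deg(f) = 1, deg(g) = 1, so Bézout bound = 1.
Scan x ∈ F_5. For each x, list the y ∈ F_5 with f(x, y) ≡ 0 and those with g(x, y) ≡ 0 (mod 5); the common zeros in that column are the intersection.
  x = 0: f ≡ 0 at y ∈ {0, 1, 2, 3, 4}; g ≡ 0 at y ∈ {4}; common: {4}.
  x = 1: f ≡ 0 at y ∈ ∅; g ≡ 0 at y ∈ {3}; common: ∅.
  x = 2: f ≡ 0 at y ∈ ∅; g ≡ 0 at y ∈ {2}; common: ∅.
  x = 3: f ≡ 0 at y ∈ ∅; g ≡ 0 at y ∈ {1}; common: ∅.
  x = 4: f ≡ 0 at y ∈ ∅; g ≡ 0 at y ∈ {0}; common: ∅.
Collecting: common zeros = {(0, 4)}, so the count is 1.
Comparison with the Bézout bound: 1 ≤ 1 = deg(f)·deg(g), as expected for curves with no common component (the bound is attained).


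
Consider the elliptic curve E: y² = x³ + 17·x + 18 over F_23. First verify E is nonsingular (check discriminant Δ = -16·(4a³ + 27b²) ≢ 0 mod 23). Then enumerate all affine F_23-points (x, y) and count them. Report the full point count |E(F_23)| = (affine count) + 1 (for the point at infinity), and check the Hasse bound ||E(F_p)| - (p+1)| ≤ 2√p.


Affine points = {(0, 8), (0, 15), (1, 6), (1, 17), (3, 2), (3, 21), (4, 9), (4, 14), (9, 7), (9, 16), (11, 8), (11, 15), (12, 8), (12, 15), (16, 4), (16, 19), (19, 1), (19, 22), (20, 3), (20, 20), (22, 0)}; affine count = 21; |E(F_23)| = 22.

Discriminant check: Δ ∝ 4a³ + 27b² = 4·17³ + 27·18² = 4·4913 + 27·324 ≡ 18 (mod 23). Nonzero ⇒ E is nonsingular.
For each x ∈ F_23, compute rhs = x³ + 17·x + 18 mod 23, then count y ∈ F_23 with y² ≡ rhs.
  x = 0: rhs = 18, matching y values: 8, 15 (2 points).
  x = 1: rhs = 13, matching y values: 6, 17 (2 points).
  x = 2: rhs = 14, matching y values: none (0 points).
  x = 3: rhs = 4, matching y values: 2, 21 (2 points).
  x = 4: rhs = 12, matching y values: 9, 14 (2 points).
  x = 5: rhs = 21, matching y values: none (0 points).
  x = 6: rhs = 14, matching y values: none (0 points).
  x = 7: rhs = 20, matching y values: none (0 points).
  x = 8: rhs = 22, matching y values: none (0 points).
  x = 9: rhs = 3, matching y values: 7, 16 (2 points).
  x = 10: rhs = 15, matching y values: none (0 points).
  x = 11: rhs = 18, matching y values: 8, 15 (2 points).
  x = 12: rhs = 18, matching y values: 8, 15 (2 points).
  x = 13: rhs = 21, matching y values: none (0 points).
  x = 14: rhs = 10, matching y values: none (0 points).
  x = 15: rhs = 14, matching y values: none (0 points).
  x = 16: rhs = 16, matching y values: 4, 19 (2 points).
  x = 17: rhs = 22, matching y values: none (0 points).
  x = 18: rhs = 15, matching y values: none (0 points).
  x = 19: rhs = 1, matching y values: 1, 22 (2 points).
  x = 20: rhs = 9, matching y values: 3, 20 (2 points).
  x = 21: rhs = 22, matching y values: none (0 points).
  x = 22: rhs = 0, matching y values: 0 (1 points).
Total affine count: 21.
Full point count |E(F_23)| = 21 + 1 = 22.
Hasse bound: |22 − (23+1)| = |-2| = 2 ≤ 2√23 ≈ 9.5917 ✓.


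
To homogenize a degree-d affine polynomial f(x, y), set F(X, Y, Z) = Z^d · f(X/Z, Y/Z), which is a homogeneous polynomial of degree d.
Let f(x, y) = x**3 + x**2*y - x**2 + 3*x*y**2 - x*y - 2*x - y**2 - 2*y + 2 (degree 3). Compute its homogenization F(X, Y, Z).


F(X, Y, Z) = X**3 + X**2*Y - X**2*Z + 3*X*Y**2 - X*Y*Z - 2*X*Z**2 - Y**2*Z - 2*Y*Z**2 + 2*Z**3

deg(f) = 3.
Substitute x = X/Z, y = Y/Z into f, then multiply by Z^3.
  monomial 1·x^3·y^0 ↦ 1·X^3·Y^0·Z^0.
  monomial 1·x^2·y^1 ↦ 1·X^2·Y^1·Z^0.
  monomial -1·x^2·y^0 ↦ -1·X^2·Y^0·Z^1.
  monomial 3·x^1·y^2 ↦ 3·X^1·Y^2·Z^0.
  monomial -1·x^1·y^1 ↦ -1·X^1·Y^1·Z^1.
  monomial -2·x^1·y^0 ↦ -2·X^1·Y^0·Z^2.
  monomial -1·x^0·y^2 ↦ -1·X^0·Y^2·Z^1.
  monomial -2·x^0·y^1 ↦ -2·X^0·Y^1·Z^2.
  monomial 2·x^0·y^0 ↦ 2·X^0·Y^0·Z^3.
Collecting: F(X, Y, Z) = X**3 + X**2*Y - X**2*Z + 3*X*Y**2 - X*Y*Z - 2*X*Z**2 - Y**2*Z - 2*Y*Z**2 + 2*Z**3.


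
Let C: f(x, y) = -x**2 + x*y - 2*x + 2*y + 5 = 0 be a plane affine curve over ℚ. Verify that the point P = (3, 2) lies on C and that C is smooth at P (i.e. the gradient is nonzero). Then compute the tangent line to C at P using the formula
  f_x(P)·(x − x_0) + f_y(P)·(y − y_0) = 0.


Tangent line at P: -6*x + 5*y + 8 = 0.

Step 1: f(3, 2) = 0, so P lies on C.
Step 2: partial derivatives
  f_x(x, y) = -2*x + y - 2, f_y(x, y) = x + 2.
  f_x(P) = -6, f_y(P) = 5 (gradient nonzero, so P is smooth).
Step 3: tangent line at P: -6·(x − 3) + 5·(y − 2) = 0.
Expanding: -6*x + 5*y + 8 = 0.


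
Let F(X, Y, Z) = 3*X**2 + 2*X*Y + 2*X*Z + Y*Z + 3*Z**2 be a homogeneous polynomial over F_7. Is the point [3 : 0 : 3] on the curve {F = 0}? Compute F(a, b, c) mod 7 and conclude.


F(3,0,3) ≡ 2 (mod 7); P is NOT on the curve.

Evaluate F(3, 0, 3) term-by-term (mod 7).
  3*X**2 ↦ 3·9·1·1 = 27
  2*X*Y ↦ 2·3·0·1 = 0
  2*X*Z ↦ 2·3·1·3 = 18
  Y*Z ↦ 1·1·0·3 = 0
  3*Z**2 ↦ 3·1·1·9 = 27
Sum: F(3, 0, 3) = (27) + (0) + (18) + (0) + (27) = 72.
Reducing mod 7: 72 ≡ 2 (mod 7).
Since F(a, b, c) ≡ 2 ≠ 0 (mod 7), P does NOT lie on the curve.


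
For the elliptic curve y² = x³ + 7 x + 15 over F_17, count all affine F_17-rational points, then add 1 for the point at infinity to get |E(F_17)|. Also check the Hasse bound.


Affine points = {(0, 7), (0, 10), (6, 1), (6, 16), (7, 4), (7, 13), (9, 5), (9, 12), (12, 5), (12, 12), (13, 5), (13, 12), (14, 1), (14, 16)}; affine count = 14; |E(F_17)| = 15.

Discriminant check: Δ ∝ 4a³ + 27b² = 4·7³ + 27·15² = 4·343 + 27·225 ≡ 1 (mod 17). Nonzero ⇒ E is nonsingular.
For each x ∈ F_17, compute rhs = x³ + 7·x + 15 mod 17, then count y ∈ F_17 with y² ≡ rhs.
  x = 0: rhs = 15, matching y values: 7, 10 (2 points).
  x = 1: rhs = 6, matching y values: none (0 points).
  x = 2: rhs = 3, matching y values: none (0 points).
  x = 3: rhs = 12, matching y values: none (0 points).
  x = 4: rhs = 5, matching y values: none (0 points).
  x = 5: rhs = 5, matching y values: none (0 points).
  x = 6: rhs = 1, matching y values: 1, 16 (2 points).
  x = 7: rhs = 16, matching y values: 4, 13 (2 points).
  x = 8: rhs = 5, matching y values: none (0 points).
  x = 9: rhs = 8, matching y values: 5, 12 (2 points).
  x = 10: rhs = 14, matching y values: none (0 points).
  x = 11: rhs = 12, matching y values: none (0 points).
  x = 12: rhs = 8, matching y values: 5, 12 (2 points).
  x = 13: rhs = 8, matching y values: 5, 12 (2 points).
  x = 14: rhs = 1, matching y values: 1, 16 (2 points).
  x = 15: rhs = 10, matching y values: none (0 points).
  x = 16: rhs = 7, matching y values: none (0 points).
Total affine count: 14.
Full point count |E(F_17)| = 14 + 1 = 15.
Hasse bound: |15 − (17+1)| = |-3| = 3 ≤ 2√17 ≈ 8.2462 ✓.


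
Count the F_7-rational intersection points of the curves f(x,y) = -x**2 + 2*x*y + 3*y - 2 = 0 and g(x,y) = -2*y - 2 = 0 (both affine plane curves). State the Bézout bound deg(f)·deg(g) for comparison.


Common zeros: ∅; count = 0; Bézout bound = 2.

deg(f) = 2, deg(g) = 1, so Bézout bound = 2.
Scan x ∈ F_7. For each x, list the y ∈ F_7 with f(x, y) ≡ 0 and those with g(x, y) ≡ 0 (mod 7); the common zeros in that column are the intersection.
  x = 0: f ≡ 0 at y ∈ {3}; g ≡ 0 at y ∈ {6}; common: ∅.
  x = 1: f ≡ 0 at y ∈ {2}; g ≡ 0 at y ∈ {6}; common: ∅.
  x = 2: f ≡ 0 at y ∈ ∅; g ≡ 0 at y ∈ {6}; common: ∅.
  x = 3: f ≡ 0 at y ∈ {2}; g ≡ 0 at y ∈ {6}; common: ∅.
  x = 4: f ≡ 0 at y ∈ {1}; g ≡ 0 at y ∈ {6}; common: ∅.
  x = 5: f ≡ 0 at y ∈ {1}; g ≡ 0 at y ∈ {6}; common: ∅.
  x = 6: f ≡ 0 at y ∈ {3}; g ≡ 0 at y ∈ {6}; common: ∅.
Collecting: common zeros = ∅, so the count is 0.
Comparison with the Bézout bound: 0 ≤ 2 = deg(f)·deg(g), as expected for curves with no common component (the affine F_7-count falls short of the bound because intersections may lie at infinity, over extension fields, or carry multiplicity).


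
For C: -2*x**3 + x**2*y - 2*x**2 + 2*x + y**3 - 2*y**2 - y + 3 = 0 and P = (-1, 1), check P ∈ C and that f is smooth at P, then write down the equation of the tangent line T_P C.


Tangent line at P: -2*x - y - 1 = 0.

Step 1: f(-1, 1) = 0, so P lies on C.
Step 2: partial derivatives
  f_x(x, y) = -6*x**2 + 2*x*y - 4*x + 2, f_y(x, y) = x**2 + 3*y**2 - 4*y - 1.
  f_x(P) = -2, f_y(P) = -1 (gradient nonzero, so P is smooth).
Step 3: tangent line at P: -2·(x − -1) + -1·(y − 1) = 0.
Expanding: -2*x - y - 1 = 0.


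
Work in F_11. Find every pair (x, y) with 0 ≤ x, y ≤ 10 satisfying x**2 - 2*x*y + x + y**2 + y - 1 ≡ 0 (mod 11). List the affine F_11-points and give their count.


Affine F_11-points: {(0, 3), (0, 7), (2, 7), (3, 0), (3, 5), (5, 3), (5, 6), (6, 5), (6, 6), (7, 0), (7, 2)}; count = 11.

For each of the 121 pairs (x, y) ∈ F_11², evaluate f(x, y) mod 11. Record the zeros.
  x = 0: [0↦10, 1↦1, 2↦5, 3↦0, 4↦8, 5↦7, 6↦8, 7↦0, 8↦5, 9↦1, 10↦10]  zeros at y ∈ {3, 7}
  x = 1: [0↦1, 1↦1, 2↦3, 3↦7, 4↦2, 5↦10, 6↦9, 7↦10, 8↦2, 9↦7, 10↦3]  zeros at y ∈ ∅
  x = 2: [0↦5, 1↦3, 2↦3, 3↦5, 4↦9, 5↦4, 6↦1, 7↦0, 8↦1, 9↦4, 10↦9]  zeros at y ∈ {7}
  x = 3: [0↦0, 1↦7, 2↦5, 3↦5, 4↦7, 5↦0, 6↦6, 7↦3, 8↦2, 9↦3, 10↦6]  zeros at y ∈ {0, 5}
  x = 4: [0↦8, 1↦2, 2↦9, 3↦7, 4↦7, 5↦9, 6↦2, 7↦8, 8↦5, 9↦4, 10↦5]  zeros at y ∈ ∅
  x = 5: [0↦7, 1↦10, 2↦4, 3↦0, 4↦9, 5↦9, 6↦0, 7↦4, 8↦10, 9↦7, 10↦6]  zeros at y ∈ {3, 6}
  x = 6: [0↦8, 1↦9, 2↦1, 3↦6, 4↦2, 5↦0, 6↦0, 7↦2, 8↦6, 9↦1, 10↦9]  zeros at y ∈ {5, 6}
  x = 7: [0↦0, 1↦10, 2↦0, 3↦3, 4↦8, 5↦4, 6↦2, 7↦2, 8↦4, 9↦8, 10↦3]  zeros at y ∈ {0, 2}
  x = 8: [0↦5, 1↦2, 2↦1, 3↦2, 4↦5, 5↦10, 6↦6, 7↦4, 8↦4, 9↦6, 10↦10]  zeros at y ∈ ∅
  x = 9: [0↦1, 1↦7, 2↦4, 3↦3, 4↦4, 5↦7, 6↦1, 7↦8, 8↦6, 9↦6, 10↦8]  zeros at y ∈ ∅
  x = 10: [0↦10, 1↦3, 2↦9, 3↦6, 4↦5, 5↦6, 6↦9, 7↦3, 8↦10, 9↦8, 10↦8]  zeros at y ∈ ∅
Collecting zeros: affine points = {(0, 3), (0, 7), (2, 7), (3, 0), (3, 5), (5, 3), (5, 6), (6, 5), (6, 6), (7, 0), (7, 2)}.
Total count |C(F_11)_aff| = 11.


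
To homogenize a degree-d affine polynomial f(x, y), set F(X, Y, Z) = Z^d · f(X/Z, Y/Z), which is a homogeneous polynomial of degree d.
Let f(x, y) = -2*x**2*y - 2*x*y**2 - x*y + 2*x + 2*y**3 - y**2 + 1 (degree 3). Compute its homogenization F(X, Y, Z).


F(X, Y, Z) = -2*X**2*Y - 2*X*Y**2 - X*Y*Z + 2*X*Z**2 + 2*Y**3 - Y**2*Z + Z**3

deg(f) = 3.
Substitute x = X/Z, y = Y/Z into f, then multiply by Z^3.
  monomial -2·x^2·y^1 ↦ -2·X^2·Y^1·Z^0.
  monomial -2·x^1·y^2 ↦ -2·X^1·Y^2·Z^0.
  monomial -1·x^1·y^1 ↦ -1·X^1·Y^1·Z^1.
  monomial 2·x^1·y^0 ↦ 2·X^1·Y^0·Z^2.
  monomial 2·x^0·y^3 ↦ 2·X^0·Y^3·Z^0.
  monomial -1·x^0·y^2 ↦ -1·X^0·Y^2·Z^1.
  monomial 1·x^0·y^0 ↦ 1·X^0·Y^0·Z^3.
Collecting: F(X, Y, Z) = -2*X**2*Y - 2*X*Y**2 - X*Y*Z + 2*X*Z**2 + 2*Y**3 - Y**2*Z + Z**3.


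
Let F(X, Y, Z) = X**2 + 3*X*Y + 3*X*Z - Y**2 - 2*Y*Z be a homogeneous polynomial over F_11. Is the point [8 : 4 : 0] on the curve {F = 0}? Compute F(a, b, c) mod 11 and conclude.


F(8,4,0) ≡ 1 (mod 11); P is NOT on the curve.

Evaluate F(8, 4, 0) term-by-term (mod 11).
  X**2 ↦ 1·64·1·1 = 64
  3*X*Y ↦ 3·8·4·1 = 96
  3*X*Z ↦ 3·8·1·0 = 0
  -Y**2 ↦ -1·1·16·1 = -16
  -2*Y*Z ↦ -2·1·4·0 = 0
Sum: F(8, 4, 0) = (64) + (96) + (0) + (-16) + (0) = 144.
Reducing mod 11: 144 ≡ 1 (mod 11).
Since F(a, b, c) ≡ 1 ≠ 0 (mod 11), P does NOT lie on the curve.


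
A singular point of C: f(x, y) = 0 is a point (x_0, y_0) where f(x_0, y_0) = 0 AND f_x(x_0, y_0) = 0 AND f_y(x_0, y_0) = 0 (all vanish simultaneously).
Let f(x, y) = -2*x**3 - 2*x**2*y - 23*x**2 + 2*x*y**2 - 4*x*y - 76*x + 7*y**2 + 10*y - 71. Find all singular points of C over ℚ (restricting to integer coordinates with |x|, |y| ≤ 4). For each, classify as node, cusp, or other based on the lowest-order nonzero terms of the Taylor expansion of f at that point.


Singular points: {(-3, -2)}; classification: node.

Compute partial derivatives:
  f_x = -6*x**2 - 4*x*y - 46*x + 2*y**2 - 4*y - 76.
  f_y = -2*x**2 + 4*x*y - 4*x + 14*y + 10.
Scan x_0 ∈ {−4, ..., 4}. For each x_0, f_y(x_0, y) is a polynomial in y; find its integer roots y ∈ {−4, ..., 4}, then test f_x and f at those candidates.
  x = -4: f_y(-4, y) = -2*y - 6; vanishes at y ∈ {-3}. (-4, -3): f_x = -6 ≠ 0.
  x = -3: f_y(-3, y) = 2*y + 4; vanishes at y ∈ {-2}. (-3, -2): f_x = 0, f = 0 — SINGULAR.
  x = -2: f_y(-2, y) = 6*y + 10; no integer root y with |y| ≤ 4.
  x = -1: f_y(-1, y) = 10*y + 12; no integer root y with |y| ≤ 4.
  x = 0: f_y(0, y) = 14*y + 10; no integer root y with |y| ≤ 4.
  x = 1: f_y(1, y) = 18*y + 4; no integer root y with |y| ≤ 4.
  x = 2: f_y(2, y) = 22*y - 6; no integer root y with |y| ≤ 4.
  x = 3: f_y(3, y) = 26*y - 20; no integer root y with |y| ≤ 4.
  x = 4: f_y(4, y) = 30*y - 38; no integer root y with |y| ≤ 4.
Only singular point on the grid: (-3, -2).
Classify: substitute x = -3 + u, y = -2 + v and expand: f = -2*u**3 - 2*u**2*v - u**2 + 2*u*v**2 + v**2.
No constant or linear terms (consistent with a singular point). Quadratic part: -u**2 + v**2. Cubic part: -2*u**3 - 2*u**2*v + 2*u*v**2.
The quadratic part v**2 - u**2 = (v − u)(v + u) splits into two distinct linear factors, so there are two distinct tangent lines y − -2 = ±(x − -3) — this is a node (ordinary double point).
Classification: node.


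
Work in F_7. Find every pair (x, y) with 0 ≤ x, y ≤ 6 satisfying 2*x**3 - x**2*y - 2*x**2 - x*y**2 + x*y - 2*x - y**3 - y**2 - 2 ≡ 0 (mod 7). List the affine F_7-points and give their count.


Affine F_7-points: {(0, 2), (1, 1), (1, 3), (3, 0), (4, 5), (5, 1), (5, 6), (6, 1)}; count = 8.

For each of the 49 pairs (x, y) ∈ F_7², evaluate f(x, y) mod 7. Record the zeros.
  x = 0: [0↦5, 1↦3, 2↦0, 3↦4, 4↦2, 5↦2, 6↦5]  zeros at y ∈ {2}
  x = 1: [0↦3, 1↦0, 2↦1, 3↦0, 4↦5, 5↦3, 6↦2]  zeros at y ∈ {1, 3}
  x = 2: [0↦2, 1↦3, 2↦6, 3↦5, 4↦1, 5↦2, 6↦2]  zeros at y ∈ ∅
  x = 3: [0↦0, 1↦3, 2↦6, 3↦3, 4↦2, 5↦4, 6↦3]  zeros at y ∈ {0}
  x = 4: [0↦2, 1↦5, 2↦6, 3↦6, 4↦6, 5↦0, 6↦3]  zeros at y ∈ {5}
  x = 5: [0↦6, 1↦0, 2↦4, 3↦5, 4↦4, 5↦2, 6↦0]  zeros at y ∈ {1, 6}
  x = 6: [0↦3, 1↦0, 2↦5, 3↦5, 4↦1, 5↦1, 6↦6]  zeros at y ∈ {1}
Collecting zeros: affine points = {(0, 2), (1, 1), (1, 3), (3, 0), (4, 5), (5, 1), (5, 6), (6, 1)}.
Total count |C(F_7)_aff| = 8.


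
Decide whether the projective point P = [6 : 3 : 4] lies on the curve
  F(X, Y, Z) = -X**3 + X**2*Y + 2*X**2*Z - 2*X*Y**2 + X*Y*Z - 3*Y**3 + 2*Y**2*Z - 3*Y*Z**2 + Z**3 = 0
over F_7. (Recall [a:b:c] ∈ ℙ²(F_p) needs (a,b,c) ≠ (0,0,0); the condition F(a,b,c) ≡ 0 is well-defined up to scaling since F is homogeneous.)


F(6,3,4) ≡ 6 (mod 7); P is NOT on the curve.

Evaluate F(6, 3, 4) term-by-term (mod 7).
  -X**3 ↦ -1·216·1·1 = -216
  X**2*Y ↦ 1·36·3·1 = 108
  2*X**2*Z ↦ 2·36·1·4 = 288
  -2*X*Y**2 ↦ -2·6·9·1 = -108
  X*Y*Z ↦ 1·6·3·4 = 72
  -3*Y**3 ↦ -3·1·27·1 = -81
  2*Y**2*Z ↦ 2·1·9·4 = 72
  -3*Y*Z**2 ↦ -3·1·3·16 = -144
  Z**3 ↦ 1·1·1·64 = 64
Sum: F(6, 3, 4) = (-216) + (108) + (288) + (-108) + (72) + (-81) + (72) + (-144) + (64) = 55.
Reducing mod 7: 55 ≡ 6 (mod 7).
Since F(a, b, c) ≡ 6 ≠ 0 (mod 7), P does NOT lie on the curve.


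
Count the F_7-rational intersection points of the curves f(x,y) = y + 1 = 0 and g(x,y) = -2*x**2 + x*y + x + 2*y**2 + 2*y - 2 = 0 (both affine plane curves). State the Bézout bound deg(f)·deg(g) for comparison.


Common zeros: ∅; count = 0; Bézout bound = 2.

deg(f) = 1, deg(g) = 2, so Bézout bound = 2.
Scan x ∈ F_7. For each x, list the y ∈ F_7 with f(x, y) ≡ 0 and those with g(x, y) ≡ 0 (mod 7); the common zeros in that column are the intersection.
  x = 0: f ≡ 0 at y ∈ {6}; g ≡ 0 at y ∈ ∅; common: ∅.
  x = 1: f ≡ 0 at y ∈ {6}; g ≡ 0 at y ∈ ∅; common: ∅.
  x = 2: f ≡ 0 at y ∈ {6}; g ≡ 0 at y ∈ ∅; common: ∅.
  x = 3: f ≡ 0 at y ∈ {6}; g ≡ 0 at y ∈ {4}; common: ∅.
  x = 4: f ≡ 0 at y ∈ {6}; g ≡ 0 at y ∈ ∅; common: ∅.
  x = 5: f ≡ 0 at y ∈ {6}; g ≡ 0 at y ∈ ∅; common: ∅.
  x = 6: f ≡ 0 at y ∈ {6}; g ≡ 0 at y ∈ ∅; common: ∅.
Collecting: common zeros = ∅, so the count is 0.
Comparison with the Bézout bound: 0 ≤ 2 = deg(f)·deg(g), as expected for curves with no common component (the affine F_7-count falls short of the bound because intersections may lie at infinity, over extension fields, or carry multiplicity).


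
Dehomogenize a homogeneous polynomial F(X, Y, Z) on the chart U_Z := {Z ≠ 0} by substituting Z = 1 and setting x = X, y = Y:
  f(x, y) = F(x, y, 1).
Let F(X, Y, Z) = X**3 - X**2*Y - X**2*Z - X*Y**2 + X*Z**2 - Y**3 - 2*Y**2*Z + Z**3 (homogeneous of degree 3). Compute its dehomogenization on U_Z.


f(x, y) = x**3 - x**2*y - x**2 - x*y**2 + x - y**3 - 2*y**2 + 1

On U_Z we set Z = 1. Each monomial c·X^i·Y^j·Z^k in F becomes c·x^i·y^j·1^k = c·x^i·y^j.
Substituting Z = 1: F(X, Y, 1) = x**3 - x**2*y - x**2 - x*y**2 + x - y**3 - 2*y**2 + 1.
Note: deg(f) ≤ deg(F) = 3; strict inequality happens when F is divisible by Z (lost terms).


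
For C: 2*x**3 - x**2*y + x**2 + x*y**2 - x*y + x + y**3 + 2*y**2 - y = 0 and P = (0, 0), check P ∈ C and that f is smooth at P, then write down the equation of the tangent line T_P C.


Tangent line at P: x - y = 0.

Step 1: f(0, 0) = 0, so P lies on C.
Step 2: partial derivatives
  f_x(x, y) = 6*x**2 - 2*x*y + 2*x + y**2 - y + 1, f_y(x, y) = -x**2 + 2*x*y - x + 3*y**2 + 4*y - 1.
  f_x(P) = 1, f_y(P) = -1 (gradient nonzero, so P is smooth).
Step 3: tangent line at P: 1·(x − 0) + -1·(y − 0) = 0.
Expanding: x - y = 0.


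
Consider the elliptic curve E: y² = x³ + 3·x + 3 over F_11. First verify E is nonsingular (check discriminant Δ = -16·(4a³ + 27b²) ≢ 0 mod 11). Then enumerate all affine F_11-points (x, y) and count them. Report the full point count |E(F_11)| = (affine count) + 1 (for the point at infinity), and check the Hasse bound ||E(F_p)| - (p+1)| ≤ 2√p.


Affine points = {(0, 5), (0, 6), (5, 0), (7, 2), (7, 9), (8, 0), (9, 0)}; affine count = 7; |E(F_11)| = 8.

Discriminant check: Δ ∝ 4a³ + 27b² = 4·3³ + 27·3² = 4·27 + 27·9 ≡ 10 (mod 11). Nonzero ⇒ E is nonsingular.
For each x ∈ F_11, compute rhs = x³ + 3·x + 3 mod 11, then count y ∈ F_11 with y² ≡ rhs.
  x = 0: rhs = 3, matching y values: 5, 6 (2 points).
  x = 1: rhs = 7, matching y values: none (0 points).
  x = 2: rhs = 6, matching y values: none (0 points).
  x = 3: rhs = 6, matching y values: none (0 points).
  x = 4: rhs = 2, matching y values: none (0 points).
  x = 5: rhs = 0, matching y values: 0 (1 points).
  x = 6: rhs = 6, matching y values: none (0 points).
  x = 7: rhs = 4, matching y values: 2, 9 (2 points).
  x = 8: rhs = 0, matching y values: 0 (1 points).
  x = 9: rhs = 0, matching y values: 0 (1 points).
  x = 10: rhs = 10, matching y values: none (0 points).
Total affine count: 7.
Full point count |E(F_11)| = 7 + 1 = 8.
Hasse bound: |8 − (11+1)| = |-4| = 4 ≤ 2√11 ≈ 6.6332 ✓.


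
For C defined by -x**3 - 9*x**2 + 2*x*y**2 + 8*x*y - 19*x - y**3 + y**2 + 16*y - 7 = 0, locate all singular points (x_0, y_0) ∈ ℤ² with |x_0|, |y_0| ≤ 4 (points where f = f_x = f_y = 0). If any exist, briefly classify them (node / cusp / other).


Singular points: {(-3, -2)}; classification: cusp.

Compute partial derivatives:
  f_x = -3*x**2 - 18*x + 2*y**2 + 8*y - 19.
  f_y = 4*x*y + 8*x - 3*y**2 + 2*y + 16.
Scan x_0 ∈ {−4, ..., 4}. For each x_0, f_y(x_0, y) is a polynomial in y; find its integer roots y ∈ {−4, ..., 4}, then test f_x and f at those candidates.
  x = -4: f_y(-4, y) = -3*y**2 - 14*y - 16; vanishes at y ∈ {-2}. (-4, -2): f_x = -3 ≠ 0.
  x = -3: f_y(-3, y) = -3*y**2 - 10*y - 8; vanishes at y ∈ {-2}. (-3, -2): f_x = 0, f = 0 — SINGULAR.
  x = -2: f_y(-2, y) = -3*y**2 - 6*y; vanishes at y ∈ {-2, 0}. (-2, -2): f_x = -3 ≠ 0; (-2, 0): f_x = 5 ≠ 0.
  x = -1: f_y(-1, y) = -3*y**2 - 2*y + 8; vanishes at y ∈ {-2}. (-1, -2): f_x = -12 ≠ 0.
  x = 0: f_y(0, y) = -3*y**2 + 2*y + 16; vanishes at y ∈ {-2}. (0, -2): f_x = -27 ≠ 0.
  x = 1: f_y(1, y) = -3*y**2 + 6*y + 24; vanishes at y ∈ {-2, 4}. (1, -2): f_x = -48 ≠ 0; (1, 4): f_x = 24 ≠ 0.
  x = 2: f_y(2, y) = -3*y**2 + 10*y + 32; vanishes at y ∈ {-2}. (2, -2): f_x = -75 ≠ 0.
  x = 3: f_y(3, y) = -3*y**2 + 14*y + 40; vanishes at y ∈ {-2}. (3, -2): f_x = -108 ≠ 0.
  x = 4: f_y(4, y) = -3*y**2 + 18*y + 48; vanishes at y ∈ {-2}. (4, -2): f_x = -147 ≠ 0.
Only singular point on the grid: (-3, -2).
Classify: substitute x = -3 + u, y = -2 + v and expand: f = -u**3 + 2*u*v**2 - v**3 + v**2.
No constant or linear terms (consistent with a singular point). Quadratic part: v**2. Cubic part: -u**3 + 2*u*v**2 - v**3.
The quadratic part v**2 is a perfect square, so there is a single (double) tangent line v = 0, i.e. y = -2. Restricting the cubic part to that line (v = 0) leaves -u**3 ≠ 0, so f is not divisible by v and the branch is v² ≈ u**3 to lowest order — this is a cusp.
Classification: cusp.


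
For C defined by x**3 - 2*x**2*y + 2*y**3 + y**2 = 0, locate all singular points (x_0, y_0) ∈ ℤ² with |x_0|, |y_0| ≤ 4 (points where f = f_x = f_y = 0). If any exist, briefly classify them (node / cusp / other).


Singular points: {(0, 0)}; classification: cusp.

Compute partial derivatives:
  f_x = 3*x**2 - 4*x*y.
  f_y = -2*x**2 + 6*y**2 + 2*y.
Scan x_0 ∈ {−4, ..., 4}. For each x_0, f_y(x_0, y) is a polynomial in y; find its integer roots y ∈ {−4, ..., 4}, then test f_x and f at those candidates.
  x = -4: f_y(-4, y) = 6*y**2 + 2*y - 32; no integer root y with |y| ≤ 4.
  x = -3: f_y(-3, y) = 6*y**2 + 2*y - 18; no integer root y with |y| ≤ 4.
  x = -2: f_y(-2, y) = 6*y**2 + 2*y - 8; vanishes at y ∈ {1}. (-2, 1): f_x = 20 ≠ 0.
  x = -1: f_y(-1, y) = 6*y**2 + 2*y - 2; no integer root y with |y| ≤ 4.
  x = 0: f_y(0, y) = 6*y**2 + 2*y; vanishes at y ∈ {0}. (0, 0): f_x = 0, f = 0 — SINGULAR.
  x = 1: f_y(1, y) = 6*y**2 + 2*y - 2; no integer root y with |y| ≤ 4.
  x = 2: f_y(2, y) = 6*y**2 + 2*y - 8; vanishes at y ∈ {1}. (2, 1): f_x = 4 ≠ 0.
  x = 3: f_y(3, y) = 6*y**2 + 2*y - 18; no integer root y with |y| ≤ 4.
  x = 4: f_y(4, y) = 6*y**2 + 2*y - 32; no integer root y with |y| ≤ 4.
Only singular point on the grid: (0, 0).
Classify: substitute x = 0 + u, y = 0 + v and expand: f = u**3 - 2*u**2*v + 2*v**3 + v**2.
No constant or linear terms (consistent with a singular point). Quadratic part: v**2. Cubic part: u**3 - 2*u**2*v + 2*v**3.
The quadratic part v**2 is a perfect square, so there is a single (double) tangent line v = 0, i.e. y = 0. Restricting the cubic part to that line (v = 0) leaves u**3 ≠ 0, so f is not divisible by v and the branch is v² ≈ -u**3 to lowest order — this is a cusp.
Classification: cusp.


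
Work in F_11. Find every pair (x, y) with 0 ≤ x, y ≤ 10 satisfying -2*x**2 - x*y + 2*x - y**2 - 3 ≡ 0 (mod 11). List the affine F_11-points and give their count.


Affine F_11-points: {(1, 5), (2, 3), (2, 6), (3, 3), (3, 5), (6, 7), (6, 9), (7, 6), (7, 9), (8, 7)}; count = 10.

For each of the 121 pairs (x, y) ∈ F_11², evaluate f(x, y) mod 11. Record the zeros.
  x = 0: [0↦8, 1↦7, 2↦4, 3↦10, 4↦3, 5↦5, 6↦5, 7↦3, 8↦10, 9↦4, 10↦7]  zeros at y ∈ ∅
  x = 1: [0↦8, 1↦6, 2↦2, 3↦7, 4↦10, 5↦0, 6↦10, 7↦7, 8↦2, 9↦6, 10↦8]  zeros at y ∈ {5}
  x = 2: [0↦4, 1↦1, 2↦7, 3↦0, 4↦2, 5↦2, 6↦0, 7↦7, 8↦1, 9↦4, 10↦5]  zeros at y ∈ {3, 6}
  x = 3: [0↦7, 1↦3, 2↦8, 3↦0, 4↦1, 5↦0, 6↦8, 7↦3, 8↦7, 9↦9, 10↦9]  zeros at y ∈ {3, 5}
  x = 4: [0↦6, 1↦1, 2↦5, 3↦7, 4↦7, 5↦5, 6↦1, 7↦6, 8↦9, 9↦10, 10↦9]  zeros at y ∈ ∅
  x = 5: [0↦1, 1↦6, 2↦9, 3↦10, 4↦9, 5↦6, 6↦1, 7↦5, 8↦7, 9↦7, 10↦5]  zeros at y ∈ ∅
  x = 6: [0↦3, 1↦7, 2↦9, 3↦9, 4↦7, 5↦3, 6↦8, 7↦0, 8↦1, 9↦0, 10↦8]  zeros at y ∈ {7, 9}
  x = 7: [0↦1, 1↦4, 2↦5, 3↦4, 4↦1, 5↦7, 6↦0, 7↦2, 8↦2, 9↦0, 10↦7]  zeros at y ∈ {6, 9}
  x = 8: [0↦6, 1↦8, 2↦8, 3↦6, 4↦2, 5↦7, 6↦10, 7↦0, 8↦10, 9↦7, 10↦2]  zeros at y ∈ {7}
  x = 9: [0↦7, 1↦8, 2↦7, 3↦4, 4↦10, 5↦3, 6↦5, 7↦5, 8↦3, 9↦10, 10↦4]  zeros at y ∈ ∅
  x = 10: [0↦4, 1↦4, 2↦2, 3↦9, 4↦3, 5↦6, 6↦7, 7↦6, 8↦3, 9↦9, 10↦2]  zeros at y ∈ ∅
Collecting zeros: affine points = {(1, 5), (2, 3), (2, 6), (3, 3), (3, 5), (6, 7), (6, 9), (7, 6), (7, 9), (8, 7)}.
Total count |C(F_11)_aff| = 10.
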